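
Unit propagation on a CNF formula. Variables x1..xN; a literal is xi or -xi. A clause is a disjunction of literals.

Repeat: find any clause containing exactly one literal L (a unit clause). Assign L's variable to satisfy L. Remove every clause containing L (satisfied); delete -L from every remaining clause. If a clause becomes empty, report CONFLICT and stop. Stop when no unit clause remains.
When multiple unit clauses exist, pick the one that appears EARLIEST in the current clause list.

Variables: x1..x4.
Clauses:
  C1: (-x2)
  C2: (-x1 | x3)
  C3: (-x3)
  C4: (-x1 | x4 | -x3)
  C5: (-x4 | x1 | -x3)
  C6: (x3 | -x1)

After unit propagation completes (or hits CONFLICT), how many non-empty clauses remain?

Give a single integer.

Answer: 0

Derivation:
unit clause [-2] forces x2=F; simplify:
  satisfied 1 clause(s); 5 remain; assigned so far: [2]
unit clause [-3] forces x3=F; simplify:
  drop 3 from [-1, 3] -> [-1]
  drop 3 from [3, -1] -> [-1]
  satisfied 3 clause(s); 2 remain; assigned so far: [2, 3]
unit clause [-1] forces x1=F; simplify:
  satisfied 2 clause(s); 0 remain; assigned so far: [1, 2, 3]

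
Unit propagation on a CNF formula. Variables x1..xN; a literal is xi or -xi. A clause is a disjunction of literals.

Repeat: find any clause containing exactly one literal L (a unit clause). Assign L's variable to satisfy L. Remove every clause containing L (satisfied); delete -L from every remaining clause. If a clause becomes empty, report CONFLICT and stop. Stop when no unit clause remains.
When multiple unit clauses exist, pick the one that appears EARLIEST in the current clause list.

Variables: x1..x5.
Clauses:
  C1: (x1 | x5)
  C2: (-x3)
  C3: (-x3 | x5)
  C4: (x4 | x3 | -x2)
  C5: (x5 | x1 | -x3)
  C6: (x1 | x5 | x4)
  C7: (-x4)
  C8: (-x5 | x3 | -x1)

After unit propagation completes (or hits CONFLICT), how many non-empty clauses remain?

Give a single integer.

Answer: 3

Derivation:
unit clause [-3] forces x3=F; simplify:
  drop 3 from [4, 3, -2] -> [4, -2]
  drop 3 from [-5, 3, -1] -> [-5, -1]
  satisfied 3 clause(s); 5 remain; assigned so far: [3]
unit clause [-4] forces x4=F; simplify:
  drop 4 from [4, -2] -> [-2]
  drop 4 from [1, 5, 4] -> [1, 5]
  satisfied 1 clause(s); 4 remain; assigned so far: [3, 4]
unit clause [-2] forces x2=F; simplify:
  satisfied 1 clause(s); 3 remain; assigned so far: [2, 3, 4]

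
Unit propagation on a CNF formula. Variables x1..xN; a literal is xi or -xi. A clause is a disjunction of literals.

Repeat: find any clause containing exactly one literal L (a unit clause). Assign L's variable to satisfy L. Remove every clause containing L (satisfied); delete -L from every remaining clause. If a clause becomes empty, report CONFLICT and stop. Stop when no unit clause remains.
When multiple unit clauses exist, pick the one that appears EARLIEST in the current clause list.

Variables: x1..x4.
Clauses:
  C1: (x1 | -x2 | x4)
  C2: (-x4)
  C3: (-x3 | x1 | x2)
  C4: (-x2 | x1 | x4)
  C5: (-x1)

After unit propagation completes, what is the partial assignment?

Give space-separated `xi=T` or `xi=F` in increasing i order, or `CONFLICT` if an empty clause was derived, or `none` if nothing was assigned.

Answer: x1=F x2=F x3=F x4=F

Derivation:
unit clause [-4] forces x4=F; simplify:
  drop 4 from [1, -2, 4] -> [1, -2]
  drop 4 from [-2, 1, 4] -> [-2, 1]
  satisfied 1 clause(s); 4 remain; assigned so far: [4]
unit clause [-1] forces x1=F; simplify:
  drop 1 from [1, -2] -> [-2]
  drop 1 from [-3, 1, 2] -> [-3, 2]
  drop 1 from [-2, 1] -> [-2]
  satisfied 1 clause(s); 3 remain; assigned so far: [1, 4]
unit clause [-2] forces x2=F; simplify:
  drop 2 from [-3, 2] -> [-3]
  satisfied 2 clause(s); 1 remain; assigned so far: [1, 2, 4]
unit clause [-3] forces x3=F; simplify:
  satisfied 1 clause(s); 0 remain; assigned so far: [1, 2, 3, 4]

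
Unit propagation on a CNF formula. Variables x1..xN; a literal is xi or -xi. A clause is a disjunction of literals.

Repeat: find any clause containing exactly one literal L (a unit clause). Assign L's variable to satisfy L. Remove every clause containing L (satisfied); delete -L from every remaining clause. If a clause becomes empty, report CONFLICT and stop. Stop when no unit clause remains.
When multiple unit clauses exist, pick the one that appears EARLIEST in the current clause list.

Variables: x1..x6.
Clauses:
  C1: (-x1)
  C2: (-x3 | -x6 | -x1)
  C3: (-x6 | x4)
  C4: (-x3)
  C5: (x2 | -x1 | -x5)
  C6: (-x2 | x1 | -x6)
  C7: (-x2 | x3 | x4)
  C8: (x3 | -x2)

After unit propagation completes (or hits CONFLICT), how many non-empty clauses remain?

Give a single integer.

Answer: 1

Derivation:
unit clause [-1] forces x1=F; simplify:
  drop 1 from [-2, 1, -6] -> [-2, -6]
  satisfied 3 clause(s); 5 remain; assigned so far: [1]
unit clause [-3] forces x3=F; simplify:
  drop 3 from [-2, 3, 4] -> [-2, 4]
  drop 3 from [3, -2] -> [-2]
  satisfied 1 clause(s); 4 remain; assigned so far: [1, 3]
unit clause [-2] forces x2=F; simplify:
  satisfied 3 clause(s); 1 remain; assigned so far: [1, 2, 3]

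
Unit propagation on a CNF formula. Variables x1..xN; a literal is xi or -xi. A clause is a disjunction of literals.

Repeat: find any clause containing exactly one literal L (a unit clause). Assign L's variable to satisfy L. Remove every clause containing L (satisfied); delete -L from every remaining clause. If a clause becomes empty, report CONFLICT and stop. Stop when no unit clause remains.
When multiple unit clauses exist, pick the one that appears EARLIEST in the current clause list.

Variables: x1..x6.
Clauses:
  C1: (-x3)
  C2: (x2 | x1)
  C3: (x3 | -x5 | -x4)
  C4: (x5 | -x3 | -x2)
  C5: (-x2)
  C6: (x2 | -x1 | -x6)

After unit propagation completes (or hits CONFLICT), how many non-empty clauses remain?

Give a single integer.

Answer: 1

Derivation:
unit clause [-3] forces x3=F; simplify:
  drop 3 from [3, -5, -4] -> [-5, -4]
  satisfied 2 clause(s); 4 remain; assigned so far: [3]
unit clause [-2] forces x2=F; simplify:
  drop 2 from [2, 1] -> [1]
  drop 2 from [2, -1, -6] -> [-1, -6]
  satisfied 1 clause(s); 3 remain; assigned so far: [2, 3]
unit clause [1] forces x1=T; simplify:
  drop -1 from [-1, -6] -> [-6]
  satisfied 1 clause(s); 2 remain; assigned so far: [1, 2, 3]
unit clause [-6] forces x6=F; simplify:
  satisfied 1 clause(s); 1 remain; assigned so far: [1, 2, 3, 6]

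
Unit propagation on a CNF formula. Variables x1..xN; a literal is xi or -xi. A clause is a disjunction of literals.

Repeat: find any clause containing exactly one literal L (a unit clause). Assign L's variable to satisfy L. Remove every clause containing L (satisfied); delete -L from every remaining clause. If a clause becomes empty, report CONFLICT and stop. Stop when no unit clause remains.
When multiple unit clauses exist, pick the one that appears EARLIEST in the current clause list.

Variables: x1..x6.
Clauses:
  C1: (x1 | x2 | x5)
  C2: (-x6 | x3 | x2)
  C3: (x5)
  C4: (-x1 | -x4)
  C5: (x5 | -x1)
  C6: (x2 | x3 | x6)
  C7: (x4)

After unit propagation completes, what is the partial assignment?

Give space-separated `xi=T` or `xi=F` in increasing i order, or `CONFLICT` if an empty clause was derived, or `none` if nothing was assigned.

Answer: x1=F x4=T x5=T

Derivation:
unit clause [5] forces x5=T; simplify:
  satisfied 3 clause(s); 4 remain; assigned so far: [5]
unit clause [4] forces x4=T; simplify:
  drop -4 from [-1, -4] -> [-1]
  satisfied 1 clause(s); 3 remain; assigned so far: [4, 5]
unit clause [-1] forces x1=F; simplify:
  satisfied 1 clause(s); 2 remain; assigned so far: [1, 4, 5]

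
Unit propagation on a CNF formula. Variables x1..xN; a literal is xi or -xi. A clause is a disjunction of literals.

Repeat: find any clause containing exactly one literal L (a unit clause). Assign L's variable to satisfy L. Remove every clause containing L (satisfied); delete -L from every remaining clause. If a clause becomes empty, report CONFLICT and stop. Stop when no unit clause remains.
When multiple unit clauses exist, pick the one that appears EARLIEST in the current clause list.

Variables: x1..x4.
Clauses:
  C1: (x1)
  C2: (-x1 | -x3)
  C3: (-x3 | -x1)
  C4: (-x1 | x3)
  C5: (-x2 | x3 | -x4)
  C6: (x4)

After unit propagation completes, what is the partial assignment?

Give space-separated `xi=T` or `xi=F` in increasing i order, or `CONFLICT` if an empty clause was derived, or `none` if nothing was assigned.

unit clause [1] forces x1=T; simplify:
  drop -1 from [-1, -3] -> [-3]
  drop -1 from [-3, -1] -> [-3]
  drop -1 from [-1, 3] -> [3]
  satisfied 1 clause(s); 5 remain; assigned so far: [1]
unit clause [-3] forces x3=F; simplify:
  drop 3 from [3] -> [] (empty!)
  drop 3 from [-2, 3, -4] -> [-2, -4]
  satisfied 2 clause(s); 3 remain; assigned so far: [1, 3]
CONFLICT (empty clause)

Answer: CONFLICT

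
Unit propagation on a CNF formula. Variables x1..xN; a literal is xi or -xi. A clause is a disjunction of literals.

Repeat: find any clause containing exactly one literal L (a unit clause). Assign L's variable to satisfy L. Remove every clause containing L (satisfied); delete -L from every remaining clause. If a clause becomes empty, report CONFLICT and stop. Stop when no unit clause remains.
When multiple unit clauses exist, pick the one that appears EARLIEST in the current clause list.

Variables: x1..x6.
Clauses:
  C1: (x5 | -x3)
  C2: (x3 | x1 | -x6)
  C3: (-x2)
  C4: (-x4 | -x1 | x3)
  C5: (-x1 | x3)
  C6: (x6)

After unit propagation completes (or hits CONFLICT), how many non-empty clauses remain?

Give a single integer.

Answer: 4

Derivation:
unit clause [-2] forces x2=F; simplify:
  satisfied 1 clause(s); 5 remain; assigned so far: [2]
unit clause [6] forces x6=T; simplify:
  drop -6 from [3, 1, -6] -> [3, 1]
  satisfied 1 clause(s); 4 remain; assigned so far: [2, 6]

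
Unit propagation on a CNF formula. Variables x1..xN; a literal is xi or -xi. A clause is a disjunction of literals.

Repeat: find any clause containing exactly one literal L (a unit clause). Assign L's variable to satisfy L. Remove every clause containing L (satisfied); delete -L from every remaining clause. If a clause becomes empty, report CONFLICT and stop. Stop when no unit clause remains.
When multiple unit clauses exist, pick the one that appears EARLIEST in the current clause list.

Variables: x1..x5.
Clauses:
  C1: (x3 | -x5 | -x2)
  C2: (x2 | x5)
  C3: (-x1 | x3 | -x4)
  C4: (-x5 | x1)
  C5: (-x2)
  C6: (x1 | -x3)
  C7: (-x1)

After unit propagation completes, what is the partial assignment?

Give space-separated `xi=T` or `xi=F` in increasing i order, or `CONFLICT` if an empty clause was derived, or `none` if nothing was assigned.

Answer: CONFLICT

Derivation:
unit clause [-2] forces x2=F; simplify:
  drop 2 from [2, 5] -> [5]
  satisfied 2 clause(s); 5 remain; assigned so far: [2]
unit clause [5] forces x5=T; simplify:
  drop -5 from [-5, 1] -> [1]
  satisfied 1 clause(s); 4 remain; assigned so far: [2, 5]
unit clause [1] forces x1=T; simplify:
  drop -1 from [-1, 3, -4] -> [3, -4]
  drop -1 from [-1] -> [] (empty!)
  satisfied 2 clause(s); 2 remain; assigned so far: [1, 2, 5]
CONFLICT (empty clause)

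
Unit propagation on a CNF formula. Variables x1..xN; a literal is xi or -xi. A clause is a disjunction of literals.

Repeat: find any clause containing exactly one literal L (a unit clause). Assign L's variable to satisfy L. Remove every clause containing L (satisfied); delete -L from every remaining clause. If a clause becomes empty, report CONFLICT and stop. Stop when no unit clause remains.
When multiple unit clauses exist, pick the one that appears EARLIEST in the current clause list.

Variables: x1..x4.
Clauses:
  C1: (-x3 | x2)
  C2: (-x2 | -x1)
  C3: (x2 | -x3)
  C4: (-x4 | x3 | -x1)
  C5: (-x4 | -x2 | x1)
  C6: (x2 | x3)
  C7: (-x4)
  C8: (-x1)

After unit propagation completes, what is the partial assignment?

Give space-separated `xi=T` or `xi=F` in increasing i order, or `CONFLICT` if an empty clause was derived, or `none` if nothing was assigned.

Answer: x1=F x4=F

Derivation:
unit clause [-4] forces x4=F; simplify:
  satisfied 3 clause(s); 5 remain; assigned so far: [4]
unit clause [-1] forces x1=F; simplify:
  satisfied 2 clause(s); 3 remain; assigned so far: [1, 4]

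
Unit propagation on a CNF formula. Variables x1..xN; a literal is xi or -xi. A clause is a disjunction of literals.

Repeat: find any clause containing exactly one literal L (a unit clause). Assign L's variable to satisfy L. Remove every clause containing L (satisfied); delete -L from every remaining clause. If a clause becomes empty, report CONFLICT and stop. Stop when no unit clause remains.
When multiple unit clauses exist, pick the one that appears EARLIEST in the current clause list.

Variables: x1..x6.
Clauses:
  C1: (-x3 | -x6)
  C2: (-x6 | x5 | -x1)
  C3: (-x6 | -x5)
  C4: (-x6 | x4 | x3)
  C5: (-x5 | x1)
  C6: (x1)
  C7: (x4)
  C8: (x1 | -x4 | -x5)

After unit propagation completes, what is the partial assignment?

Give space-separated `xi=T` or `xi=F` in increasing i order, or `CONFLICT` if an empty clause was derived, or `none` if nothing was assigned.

unit clause [1] forces x1=T; simplify:
  drop -1 from [-6, 5, -1] -> [-6, 5]
  satisfied 3 clause(s); 5 remain; assigned so far: [1]
unit clause [4] forces x4=T; simplify:
  satisfied 2 clause(s); 3 remain; assigned so far: [1, 4]

Answer: x1=T x4=T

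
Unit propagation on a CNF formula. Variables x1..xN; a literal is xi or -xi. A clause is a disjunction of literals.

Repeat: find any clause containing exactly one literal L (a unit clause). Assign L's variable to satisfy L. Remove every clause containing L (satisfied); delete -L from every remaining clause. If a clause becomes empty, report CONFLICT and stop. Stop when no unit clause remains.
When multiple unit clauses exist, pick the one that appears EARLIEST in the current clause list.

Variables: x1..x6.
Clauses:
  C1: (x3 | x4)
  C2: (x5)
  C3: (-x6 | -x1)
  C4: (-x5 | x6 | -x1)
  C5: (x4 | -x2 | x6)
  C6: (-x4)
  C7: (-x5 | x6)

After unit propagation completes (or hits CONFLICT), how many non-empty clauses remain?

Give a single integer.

unit clause [5] forces x5=T; simplify:
  drop -5 from [-5, 6, -1] -> [6, -1]
  drop -5 from [-5, 6] -> [6]
  satisfied 1 clause(s); 6 remain; assigned so far: [5]
unit clause [-4] forces x4=F; simplify:
  drop 4 from [3, 4] -> [3]
  drop 4 from [4, -2, 6] -> [-2, 6]
  satisfied 1 clause(s); 5 remain; assigned so far: [4, 5]
unit clause [3] forces x3=T; simplify:
  satisfied 1 clause(s); 4 remain; assigned so far: [3, 4, 5]
unit clause [6] forces x6=T; simplify:
  drop -6 from [-6, -1] -> [-1]
  satisfied 3 clause(s); 1 remain; assigned so far: [3, 4, 5, 6]
unit clause [-1] forces x1=F; simplify:
  satisfied 1 clause(s); 0 remain; assigned so far: [1, 3, 4, 5, 6]

Answer: 0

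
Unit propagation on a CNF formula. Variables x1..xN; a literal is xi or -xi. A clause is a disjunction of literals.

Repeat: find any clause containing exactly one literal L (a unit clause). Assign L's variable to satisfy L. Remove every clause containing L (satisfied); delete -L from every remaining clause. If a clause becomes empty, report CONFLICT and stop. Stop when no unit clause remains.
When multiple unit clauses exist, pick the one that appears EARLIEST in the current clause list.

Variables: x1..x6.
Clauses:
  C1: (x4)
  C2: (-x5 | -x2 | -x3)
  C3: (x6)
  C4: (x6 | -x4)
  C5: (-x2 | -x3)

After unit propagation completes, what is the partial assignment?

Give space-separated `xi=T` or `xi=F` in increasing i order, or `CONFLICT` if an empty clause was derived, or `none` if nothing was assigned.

unit clause [4] forces x4=T; simplify:
  drop -4 from [6, -4] -> [6]
  satisfied 1 clause(s); 4 remain; assigned so far: [4]
unit clause [6] forces x6=T; simplify:
  satisfied 2 clause(s); 2 remain; assigned so far: [4, 6]

Answer: x4=T x6=T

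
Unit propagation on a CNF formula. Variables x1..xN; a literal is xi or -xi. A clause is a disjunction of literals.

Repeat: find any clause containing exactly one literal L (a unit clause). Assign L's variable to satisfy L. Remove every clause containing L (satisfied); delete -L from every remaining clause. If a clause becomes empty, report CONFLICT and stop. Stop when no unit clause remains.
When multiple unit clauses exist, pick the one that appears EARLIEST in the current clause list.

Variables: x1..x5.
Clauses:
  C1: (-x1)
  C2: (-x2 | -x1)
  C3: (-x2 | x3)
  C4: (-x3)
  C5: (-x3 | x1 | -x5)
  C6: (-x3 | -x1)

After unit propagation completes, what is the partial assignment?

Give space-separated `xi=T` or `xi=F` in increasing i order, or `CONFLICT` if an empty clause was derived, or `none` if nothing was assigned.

Answer: x1=F x2=F x3=F

Derivation:
unit clause [-1] forces x1=F; simplify:
  drop 1 from [-3, 1, -5] -> [-3, -5]
  satisfied 3 clause(s); 3 remain; assigned so far: [1]
unit clause [-3] forces x3=F; simplify:
  drop 3 from [-2, 3] -> [-2]
  satisfied 2 clause(s); 1 remain; assigned so far: [1, 3]
unit clause [-2] forces x2=F; simplify:
  satisfied 1 clause(s); 0 remain; assigned so far: [1, 2, 3]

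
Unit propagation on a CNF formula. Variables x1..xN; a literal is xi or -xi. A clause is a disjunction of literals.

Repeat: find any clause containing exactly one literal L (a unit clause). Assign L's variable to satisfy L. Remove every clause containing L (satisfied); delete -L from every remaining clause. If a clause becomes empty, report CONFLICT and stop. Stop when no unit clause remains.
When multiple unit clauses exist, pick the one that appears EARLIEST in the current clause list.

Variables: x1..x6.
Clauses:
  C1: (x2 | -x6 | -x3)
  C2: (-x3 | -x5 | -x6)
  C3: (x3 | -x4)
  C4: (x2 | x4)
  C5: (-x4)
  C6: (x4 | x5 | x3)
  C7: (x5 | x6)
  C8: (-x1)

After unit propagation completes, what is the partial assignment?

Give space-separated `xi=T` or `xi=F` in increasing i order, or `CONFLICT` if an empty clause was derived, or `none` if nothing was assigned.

Answer: x1=F x2=T x4=F

Derivation:
unit clause [-4] forces x4=F; simplify:
  drop 4 from [2, 4] -> [2]
  drop 4 from [4, 5, 3] -> [5, 3]
  satisfied 2 clause(s); 6 remain; assigned so far: [4]
unit clause [2] forces x2=T; simplify:
  satisfied 2 clause(s); 4 remain; assigned so far: [2, 4]
unit clause [-1] forces x1=F; simplify:
  satisfied 1 clause(s); 3 remain; assigned so far: [1, 2, 4]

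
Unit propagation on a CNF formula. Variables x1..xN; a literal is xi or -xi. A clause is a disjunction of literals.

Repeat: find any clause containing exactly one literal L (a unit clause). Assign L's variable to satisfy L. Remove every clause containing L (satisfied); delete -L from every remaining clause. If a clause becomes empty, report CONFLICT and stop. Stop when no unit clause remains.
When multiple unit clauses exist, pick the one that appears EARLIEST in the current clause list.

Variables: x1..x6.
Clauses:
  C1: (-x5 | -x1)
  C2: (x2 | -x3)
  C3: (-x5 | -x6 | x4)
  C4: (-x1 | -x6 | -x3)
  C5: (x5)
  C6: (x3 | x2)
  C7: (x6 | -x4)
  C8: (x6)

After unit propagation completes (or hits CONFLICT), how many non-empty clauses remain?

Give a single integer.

unit clause [5] forces x5=T; simplify:
  drop -5 from [-5, -1] -> [-1]
  drop -5 from [-5, -6, 4] -> [-6, 4]
  satisfied 1 clause(s); 7 remain; assigned so far: [5]
unit clause [-1] forces x1=F; simplify:
  satisfied 2 clause(s); 5 remain; assigned so far: [1, 5]
unit clause [6] forces x6=T; simplify:
  drop -6 from [-6, 4] -> [4]
  satisfied 2 clause(s); 3 remain; assigned so far: [1, 5, 6]
unit clause [4] forces x4=T; simplify:
  satisfied 1 clause(s); 2 remain; assigned so far: [1, 4, 5, 6]

Answer: 2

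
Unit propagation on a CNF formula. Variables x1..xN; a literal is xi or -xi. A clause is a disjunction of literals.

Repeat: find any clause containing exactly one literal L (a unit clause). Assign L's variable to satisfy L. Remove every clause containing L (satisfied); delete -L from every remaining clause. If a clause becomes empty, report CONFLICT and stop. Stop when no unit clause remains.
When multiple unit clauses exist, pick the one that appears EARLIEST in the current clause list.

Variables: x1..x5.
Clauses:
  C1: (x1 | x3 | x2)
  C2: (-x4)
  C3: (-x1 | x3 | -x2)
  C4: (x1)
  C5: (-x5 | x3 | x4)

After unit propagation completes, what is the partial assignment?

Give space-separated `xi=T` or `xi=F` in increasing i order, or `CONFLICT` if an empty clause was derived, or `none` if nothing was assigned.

Answer: x1=T x4=F

Derivation:
unit clause [-4] forces x4=F; simplify:
  drop 4 from [-5, 3, 4] -> [-5, 3]
  satisfied 1 clause(s); 4 remain; assigned so far: [4]
unit clause [1] forces x1=T; simplify:
  drop -1 from [-1, 3, -2] -> [3, -2]
  satisfied 2 clause(s); 2 remain; assigned so far: [1, 4]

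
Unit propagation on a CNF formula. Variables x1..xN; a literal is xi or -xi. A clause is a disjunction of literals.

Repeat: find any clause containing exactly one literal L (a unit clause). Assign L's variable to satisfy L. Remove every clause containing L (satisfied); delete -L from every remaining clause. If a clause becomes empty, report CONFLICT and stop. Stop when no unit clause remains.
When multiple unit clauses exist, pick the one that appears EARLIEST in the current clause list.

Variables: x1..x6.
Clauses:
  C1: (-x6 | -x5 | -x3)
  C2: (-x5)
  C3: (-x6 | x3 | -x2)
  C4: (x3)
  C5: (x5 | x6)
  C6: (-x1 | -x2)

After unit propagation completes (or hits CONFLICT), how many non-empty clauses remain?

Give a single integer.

unit clause [-5] forces x5=F; simplify:
  drop 5 from [5, 6] -> [6]
  satisfied 2 clause(s); 4 remain; assigned so far: [5]
unit clause [3] forces x3=T; simplify:
  satisfied 2 clause(s); 2 remain; assigned so far: [3, 5]
unit clause [6] forces x6=T; simplify:
  satisfied 1 clause(s); 1 remain; assigned so far: [3, 5, 6]

Answer: 1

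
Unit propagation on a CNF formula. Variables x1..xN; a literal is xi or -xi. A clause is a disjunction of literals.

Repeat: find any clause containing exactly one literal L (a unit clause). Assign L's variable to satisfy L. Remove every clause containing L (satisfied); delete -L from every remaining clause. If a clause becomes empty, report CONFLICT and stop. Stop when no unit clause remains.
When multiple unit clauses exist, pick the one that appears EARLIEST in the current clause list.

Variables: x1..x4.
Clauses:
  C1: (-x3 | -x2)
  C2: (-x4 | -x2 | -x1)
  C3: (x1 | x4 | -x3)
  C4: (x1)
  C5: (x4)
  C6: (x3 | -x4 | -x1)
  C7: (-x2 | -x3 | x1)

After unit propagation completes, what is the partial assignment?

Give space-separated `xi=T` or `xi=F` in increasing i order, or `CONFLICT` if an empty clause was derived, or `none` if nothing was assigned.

Answer: x1=T x2=F x3=T x4=T

Derivation:
unit clause [1] forces x1=T; simplify:
  drop -1 from [-4, -2, -1] -> [-4, -2]
  drop -1 from [3, -4, -1] -> [3, -4]
  satisfied 3 clause(s); 4 remain; assigned so far: [1]
unit clause [4] forces x4=T; simplify:
  drop -4 from [-4, -2] -> [-2]
  drop -4 from [3, -4] -> [3]
  satisfied 1 clause(s); 3 remain; assigned so far: [1, 4]
unit clause [-2] forces x2=F; simplify:
  satisfied 2 clause(s); 1 remain; assigned so far: [1, 2, 4]
unit clause [3] forces x3=T; simplify:
  satisfied 1 clause(s); 0 remain; assigned so far: [1, 2, 3, 4]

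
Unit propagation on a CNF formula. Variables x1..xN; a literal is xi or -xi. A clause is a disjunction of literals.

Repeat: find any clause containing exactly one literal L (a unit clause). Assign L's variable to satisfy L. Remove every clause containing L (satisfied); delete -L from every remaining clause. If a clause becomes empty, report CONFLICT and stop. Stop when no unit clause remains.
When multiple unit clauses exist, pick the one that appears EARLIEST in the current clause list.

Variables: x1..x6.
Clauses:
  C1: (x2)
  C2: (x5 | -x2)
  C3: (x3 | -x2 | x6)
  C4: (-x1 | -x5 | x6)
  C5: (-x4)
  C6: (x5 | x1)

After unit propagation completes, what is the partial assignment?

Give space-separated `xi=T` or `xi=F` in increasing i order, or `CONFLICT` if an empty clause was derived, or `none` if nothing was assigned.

unit clause [2] forces x2=T; simplify:
  drop -2 from [5, -2] -> [5]
  drop -2 from [3, -2, 6] -> [3, 6]
  satisfied 1 clause(s); 5 remain; assigned so far: [2]
unit clause [5] forces x5=T; simplify:
  drop -5 from [-1, -5, 6] -> [-1, 6]
  satisfied 2 clause(s); 3 remain; assigned so far: [2, 5]
unit clause [-4] forces x4=F; simplify:
  satisfied 1 clause(s); 2 remain; assigned so far: [2, 4, 5]

Answer: x2=T x4=F x5=T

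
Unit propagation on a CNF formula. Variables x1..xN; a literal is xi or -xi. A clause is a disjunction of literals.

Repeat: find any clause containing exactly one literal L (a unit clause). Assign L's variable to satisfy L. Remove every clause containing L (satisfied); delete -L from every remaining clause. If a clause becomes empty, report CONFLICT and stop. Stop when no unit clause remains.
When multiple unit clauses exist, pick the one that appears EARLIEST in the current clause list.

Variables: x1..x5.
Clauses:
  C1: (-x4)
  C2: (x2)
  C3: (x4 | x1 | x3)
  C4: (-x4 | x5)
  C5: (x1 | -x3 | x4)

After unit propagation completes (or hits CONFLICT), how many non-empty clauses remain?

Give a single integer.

Answer: 2

Derivation:
unit clause [-4] forces x4=F; simplify:
  drop 4 from [4, 1, 3] -> [1, 3]
  drop 4 from [1, -3, 4] -> [1, -3]
  satisfied 2 clause(s); 3 remain; assigned so far: [4]
unit clause [2] forces x2=T; simplify:
  satisfied 1 clause(s); 2 remain; assigned so far: [2, 4]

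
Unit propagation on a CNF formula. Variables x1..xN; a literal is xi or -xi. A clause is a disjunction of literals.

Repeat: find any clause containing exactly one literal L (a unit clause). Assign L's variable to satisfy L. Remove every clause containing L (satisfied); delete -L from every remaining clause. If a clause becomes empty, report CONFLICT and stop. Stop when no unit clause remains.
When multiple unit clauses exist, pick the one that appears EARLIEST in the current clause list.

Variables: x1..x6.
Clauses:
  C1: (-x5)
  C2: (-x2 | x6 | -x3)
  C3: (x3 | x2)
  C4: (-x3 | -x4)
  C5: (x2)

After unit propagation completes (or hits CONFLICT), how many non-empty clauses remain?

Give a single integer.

Answer: 2

Derivation:
unit clause [-5] forces x5=F; simplify:
  satisfied 1 clause(s); 4 remain; assigned so far: [5]
unit clause [2] forces x2=T; simplify:
  drop -2 from [-2, 6, -3] -> [6, -3]
  satisfied 2 clause(s); 2 remain; assigned so far: [2, 5]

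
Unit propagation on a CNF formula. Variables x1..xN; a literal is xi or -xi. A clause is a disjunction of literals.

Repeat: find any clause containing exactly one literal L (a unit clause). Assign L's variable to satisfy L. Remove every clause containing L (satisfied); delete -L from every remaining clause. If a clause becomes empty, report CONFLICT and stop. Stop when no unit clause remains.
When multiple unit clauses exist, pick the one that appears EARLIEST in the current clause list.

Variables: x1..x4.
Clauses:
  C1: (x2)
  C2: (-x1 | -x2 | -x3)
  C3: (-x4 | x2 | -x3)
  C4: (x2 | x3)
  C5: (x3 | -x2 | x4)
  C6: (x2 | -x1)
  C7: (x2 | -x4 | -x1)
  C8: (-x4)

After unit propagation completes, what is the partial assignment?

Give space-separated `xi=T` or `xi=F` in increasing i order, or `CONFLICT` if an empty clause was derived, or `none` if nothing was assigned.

unit clause [2] forces x2=T; simplify:
  drop -2 from [-1, -2, -3] -> [-1, -3]
  drop -2 from [3, -2, 4] -> [3, 4]
  satisfied 5 clause(s); 3 remain; assigned so far: [2]
unit clause [-4] forces x4=F; simplify:
  drop 4 from [3, 4] -> [3]
  satisfied 1 clause(s); 2 remain; assigned so far: [2, 4]
unit clause [3] forces x3=T; simplify:
  drop -3 from [-1, -3] -> [-1]
  satisfied 1 clause(s); 1 remain; assigned so far: [2, 3, 4]
unit clause [-1] forces x1=F; simplify:
  satisfied 1 clause(s); 0 remain; assigned so far: [1, 2, 3, 4]

Answer: x1=F x2=T x3=T x4=F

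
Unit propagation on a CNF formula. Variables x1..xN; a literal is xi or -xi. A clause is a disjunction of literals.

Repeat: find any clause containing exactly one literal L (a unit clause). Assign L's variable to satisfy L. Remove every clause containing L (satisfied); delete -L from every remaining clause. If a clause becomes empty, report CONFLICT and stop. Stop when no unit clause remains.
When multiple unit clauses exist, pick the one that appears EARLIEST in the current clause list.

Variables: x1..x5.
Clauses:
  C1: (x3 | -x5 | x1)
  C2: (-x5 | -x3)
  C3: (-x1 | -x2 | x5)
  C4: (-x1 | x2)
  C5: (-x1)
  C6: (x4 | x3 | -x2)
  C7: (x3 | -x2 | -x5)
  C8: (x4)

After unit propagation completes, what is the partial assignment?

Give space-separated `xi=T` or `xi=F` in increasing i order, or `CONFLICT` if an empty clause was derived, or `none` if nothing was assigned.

Answer: x1=F x4=T

Derivation:
unit clause [-1] forces x1=F; simplify:
  drop 1 from [3, -5, 1] -> [3, -5]
  satisfied 3 clause(s); 5 remain; assigned so far: [1]
unit clause [4] forces x4=T; simplify:
  satisfied 2 clause(s); 3 remain; assigned so far: [1, 4]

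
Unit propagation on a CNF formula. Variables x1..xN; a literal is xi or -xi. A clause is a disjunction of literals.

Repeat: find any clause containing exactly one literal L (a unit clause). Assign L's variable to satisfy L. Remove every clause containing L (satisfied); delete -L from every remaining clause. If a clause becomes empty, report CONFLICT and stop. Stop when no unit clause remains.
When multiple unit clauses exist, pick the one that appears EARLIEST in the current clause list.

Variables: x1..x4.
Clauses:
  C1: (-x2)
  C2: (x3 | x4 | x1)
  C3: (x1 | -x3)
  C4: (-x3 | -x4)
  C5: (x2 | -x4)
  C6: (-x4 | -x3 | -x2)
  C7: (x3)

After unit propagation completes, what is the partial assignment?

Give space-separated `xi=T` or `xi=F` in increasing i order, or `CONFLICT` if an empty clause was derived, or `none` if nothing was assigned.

Answer: x1=T x2=F x3=T x4=F

Derivation:
unit clause [-2] forces x2=F; simplify:
  drop 2 from [2, -4] -> [-4]
  satisfied 2 clause(s); 5 remain; assigned so far: [2]
unit clause [-4] forces x4=F; simplify:
  drop 4 from [3, 4, 1] -> [3, 1]
  satisfied 2 clause(s); 3 remain; assigned so far: [2, 4]
unit clause [3] forces x3=T; simplify:
  drop -3 from [1, -3] -> [1]
  satisfied 2 clause(s); 1 remain; assigned so far: [2, 3, 4]
unit clause [1] forces x1=T; simplify:
  satisfied 1 clause(s); 0 remain; assigned so far: [1, 2, 3, 4]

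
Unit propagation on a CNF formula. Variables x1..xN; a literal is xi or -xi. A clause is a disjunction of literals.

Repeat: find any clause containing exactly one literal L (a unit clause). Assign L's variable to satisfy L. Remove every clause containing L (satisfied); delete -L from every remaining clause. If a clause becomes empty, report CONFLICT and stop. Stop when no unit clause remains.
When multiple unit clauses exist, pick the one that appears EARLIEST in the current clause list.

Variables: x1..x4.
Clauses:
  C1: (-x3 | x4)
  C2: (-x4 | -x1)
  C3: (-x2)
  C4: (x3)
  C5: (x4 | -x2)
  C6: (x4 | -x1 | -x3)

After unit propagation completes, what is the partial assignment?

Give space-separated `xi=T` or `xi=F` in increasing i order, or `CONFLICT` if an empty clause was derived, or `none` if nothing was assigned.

Answer: x1=F x2=F x3=T x4=T

Derivation:
unit clause [-2] forces x2=F; simplify:
  satisfied 2 clause(s); 4 remain; assigned so far: [2]
unit clause [3] forces x3=T; simplify:
  drop -3 from [-3, 4] -> [4]
  drop -3 from [4, -1, -3] -> [4, -1]
  satisfied 1 clause(s); 3 remain; assigned so far: [2, 3]
unit clause [4] forces x4=T; simplify:
  drop -4 from [-4, -1] -> [-1]
  satisfied 2 clause(s); 1 remain; assigned so far: [2, 3, 4]
unit clause [-1] forces x1=F; simplify:
  satisfied 1 clause(s); 0 remain; assigned so far: [1, 2, 3, 4]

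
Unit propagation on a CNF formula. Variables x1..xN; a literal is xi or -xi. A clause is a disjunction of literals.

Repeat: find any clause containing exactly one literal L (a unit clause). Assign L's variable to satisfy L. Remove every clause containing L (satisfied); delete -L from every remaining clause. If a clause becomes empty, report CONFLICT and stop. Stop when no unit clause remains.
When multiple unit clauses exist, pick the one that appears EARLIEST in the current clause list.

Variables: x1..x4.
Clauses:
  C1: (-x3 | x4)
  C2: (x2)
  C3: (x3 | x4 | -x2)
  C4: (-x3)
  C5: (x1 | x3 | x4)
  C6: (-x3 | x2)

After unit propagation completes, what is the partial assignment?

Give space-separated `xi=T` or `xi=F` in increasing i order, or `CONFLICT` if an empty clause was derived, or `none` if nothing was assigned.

Answer: x2=T x3=F x4=T

Derivation:
unit clause [2] forces x2=T; simplify:
  drop -2 from [3, 4, -2] -> [3, 4]
  satisfied 2 clause(s); 4 remain; assigned so far: [2]
unit clause [-3] forces x3=F; simplify:
  drop 3 from [3, 4] -> [4]
  drop 3 from [1, 3, 4] -> [1, 4]
  satisfied 2 clause(s); 2 remain; assigned so far: [2, 3]
unit clause [4] forces x4=T; simplify:
  satisfied 2 clause(s); 0 remain; assigned so far: [2, 3, 4]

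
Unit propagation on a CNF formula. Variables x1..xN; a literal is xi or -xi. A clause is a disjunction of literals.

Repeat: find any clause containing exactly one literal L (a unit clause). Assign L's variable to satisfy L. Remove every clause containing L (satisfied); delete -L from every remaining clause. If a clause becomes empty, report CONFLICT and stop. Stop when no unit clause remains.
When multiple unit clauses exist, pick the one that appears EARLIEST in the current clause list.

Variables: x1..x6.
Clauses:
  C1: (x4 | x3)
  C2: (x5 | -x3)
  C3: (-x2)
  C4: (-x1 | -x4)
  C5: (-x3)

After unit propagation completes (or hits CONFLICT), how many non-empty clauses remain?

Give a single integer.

unit clause [-2] forces x2=F; simplify:
  satisfied 1 clause(s); 4 remain; assigned so far: [2]
unit clause [-3] forces x3=F; simplify:
  drop 3 from [4, 3] -> [4]
  satisfied 2 clause(s); 2 remain; assigned so far: [2, 3]
unit clause [4] forces x4=T; simplify:
  drop -4 from [-1, -4] -> [-1]
  satisfied 1 clause(s); 1 remain; assigned so far: [2, 3, 4]
unit clause [-1] forces x1=F; simplify:
  satisfied 1 clause(s); 0 remain; assigned so far: [1, 2, 3, 4]

Answer: 0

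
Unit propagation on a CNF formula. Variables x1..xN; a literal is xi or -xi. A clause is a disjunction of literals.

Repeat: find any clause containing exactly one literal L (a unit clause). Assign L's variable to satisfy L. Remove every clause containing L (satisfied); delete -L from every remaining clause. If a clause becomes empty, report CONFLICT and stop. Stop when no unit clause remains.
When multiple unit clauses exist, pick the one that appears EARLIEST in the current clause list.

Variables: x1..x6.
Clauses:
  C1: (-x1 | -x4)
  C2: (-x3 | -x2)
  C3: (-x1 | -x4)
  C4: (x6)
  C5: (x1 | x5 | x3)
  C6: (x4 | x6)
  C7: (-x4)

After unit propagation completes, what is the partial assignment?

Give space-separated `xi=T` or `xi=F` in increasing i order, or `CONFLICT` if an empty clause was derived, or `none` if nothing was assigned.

unit clause [6] forces x6=T; simplify:
  satisfied 2 clause(s); 5 remain; assigned so far: [6]
unit clause [-4] forces x4=F; simplify:
  satisfied 3 clause(s); 2 remain; assigned so far: [4, 6]

Answer: x4=F x6=T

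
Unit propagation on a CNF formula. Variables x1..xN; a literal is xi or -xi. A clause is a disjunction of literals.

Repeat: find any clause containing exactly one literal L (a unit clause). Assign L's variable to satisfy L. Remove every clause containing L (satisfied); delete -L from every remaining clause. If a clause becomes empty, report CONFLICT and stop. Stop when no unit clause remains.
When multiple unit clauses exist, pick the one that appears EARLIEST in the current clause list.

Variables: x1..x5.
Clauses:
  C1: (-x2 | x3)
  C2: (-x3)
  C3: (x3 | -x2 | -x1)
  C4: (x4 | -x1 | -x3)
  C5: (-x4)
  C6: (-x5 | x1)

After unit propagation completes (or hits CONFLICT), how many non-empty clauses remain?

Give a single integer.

unit clause [-3] forces x3=F; simplify:
  drop 3 from [-2, 3] -> [-2]
  drop 3 from [3, -2, -1] -> [-2, -1]
  satisfied 2 clause(s); 4 remain; assigned so far: [3]
unit clause [-2] forces x2=F; simplify:
  satisfied 2 clause(s); 2 remain; assigned so far: [2, 3]
unit clause [-4] forces x4=F; simplify:
  satisfied 1 clause(s); 1 remain; assigned so far: [2, 3, 4]

Answer: 1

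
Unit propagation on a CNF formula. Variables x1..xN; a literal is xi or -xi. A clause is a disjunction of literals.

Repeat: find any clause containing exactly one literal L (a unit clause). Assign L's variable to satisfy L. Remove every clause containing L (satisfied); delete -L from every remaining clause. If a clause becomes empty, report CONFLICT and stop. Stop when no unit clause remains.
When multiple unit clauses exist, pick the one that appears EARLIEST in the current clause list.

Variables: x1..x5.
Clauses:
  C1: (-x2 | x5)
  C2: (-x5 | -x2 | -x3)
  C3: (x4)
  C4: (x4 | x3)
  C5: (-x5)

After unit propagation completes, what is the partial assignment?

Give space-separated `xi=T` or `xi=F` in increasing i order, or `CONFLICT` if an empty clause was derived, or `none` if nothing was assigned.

unit clause [4] forces x4=T; simplify:
  satisfied 2 clause(s); 3 remain; assigned so far: [4]
unit clause [-5] forces x5=F; simplify:
  drop 5 from [-2, 5] -> [-2]
  satisfied 2 clause(s); 1 remain; assigned so far: [4, 5]
unit clause [-2] forces x2=F; simplify:
  satisfied 1 clause(s); 0 remain; assigned so far: [2, 4, 5]

Answer: x2=F x4=T x5=F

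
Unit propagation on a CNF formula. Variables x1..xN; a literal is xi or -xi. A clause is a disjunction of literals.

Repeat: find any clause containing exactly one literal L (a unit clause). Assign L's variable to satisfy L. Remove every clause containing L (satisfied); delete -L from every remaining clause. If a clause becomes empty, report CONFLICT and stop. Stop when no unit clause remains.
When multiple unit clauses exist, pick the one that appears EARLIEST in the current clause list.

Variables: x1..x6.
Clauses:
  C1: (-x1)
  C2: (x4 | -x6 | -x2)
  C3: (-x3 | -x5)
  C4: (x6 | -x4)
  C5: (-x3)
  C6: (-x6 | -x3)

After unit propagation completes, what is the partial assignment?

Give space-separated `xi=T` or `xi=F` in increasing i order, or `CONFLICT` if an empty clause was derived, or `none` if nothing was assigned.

Answer: x1=F x3=F

Derivation:
unit clause [-1] forces x1=F; simplify:
  satisfied 1 clause(s); 5 remain; assigned so far: [1]
unit clause [-3] forces x3=F; simplify:
  satisfied 3 clause(s); 2 remain; assigned so far: [1, 3]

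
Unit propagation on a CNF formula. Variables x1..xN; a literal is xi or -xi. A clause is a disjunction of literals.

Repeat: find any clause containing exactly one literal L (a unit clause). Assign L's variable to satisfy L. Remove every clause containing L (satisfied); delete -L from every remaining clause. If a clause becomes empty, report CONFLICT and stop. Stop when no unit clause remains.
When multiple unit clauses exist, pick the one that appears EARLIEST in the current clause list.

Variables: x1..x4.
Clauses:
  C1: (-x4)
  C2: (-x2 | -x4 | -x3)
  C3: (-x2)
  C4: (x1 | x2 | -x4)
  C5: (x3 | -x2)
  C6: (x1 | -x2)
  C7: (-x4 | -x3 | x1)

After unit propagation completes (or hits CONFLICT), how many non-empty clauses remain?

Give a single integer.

unit clause [-4] forces x4=F; simplify:
  satisfied 4 clause(s); 3 remain; assigned so far: [4]
unit clause [-2] forces x2=F; simplify:
  satisfied 3 clause(s); 0 remain; assigned so far: [2, 4]

Answer: 0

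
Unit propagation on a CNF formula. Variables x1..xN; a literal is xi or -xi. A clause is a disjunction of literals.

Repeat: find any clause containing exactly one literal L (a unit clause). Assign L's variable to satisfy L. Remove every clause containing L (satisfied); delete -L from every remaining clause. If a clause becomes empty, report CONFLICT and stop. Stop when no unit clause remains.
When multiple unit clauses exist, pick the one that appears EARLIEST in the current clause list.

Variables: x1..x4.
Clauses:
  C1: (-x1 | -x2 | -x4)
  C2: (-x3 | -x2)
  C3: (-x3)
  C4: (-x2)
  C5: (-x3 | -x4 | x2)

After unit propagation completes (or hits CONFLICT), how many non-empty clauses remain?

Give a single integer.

Answer: 0

Derivation:
unit clause [-3] forces x3=F; simplify:
  satisfied 3 clause(s); 2 remain; assigned so far: [3]
unit clause [-2] forces x2=F; simplify:
  satisfied 2 clause(s); 0 remain; assigned so far: [2, 3]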